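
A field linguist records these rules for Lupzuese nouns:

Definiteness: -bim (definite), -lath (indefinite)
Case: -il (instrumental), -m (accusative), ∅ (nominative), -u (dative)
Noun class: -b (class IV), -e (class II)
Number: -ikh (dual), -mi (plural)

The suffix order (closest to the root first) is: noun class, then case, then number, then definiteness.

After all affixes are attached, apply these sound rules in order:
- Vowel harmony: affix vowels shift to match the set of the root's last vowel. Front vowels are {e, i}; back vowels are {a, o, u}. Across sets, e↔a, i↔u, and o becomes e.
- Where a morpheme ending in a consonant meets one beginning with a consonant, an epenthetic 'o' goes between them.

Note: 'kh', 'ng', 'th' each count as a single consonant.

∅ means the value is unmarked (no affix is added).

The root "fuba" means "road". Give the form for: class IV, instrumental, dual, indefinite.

Attach noun class class IV -b → fubab.
Attach case instrumental -il → fubabil.
Attach number dual -ikh → fubabilikh.
Attach definiteness indefinite -lath → fubabilikhlath.
Apply vowel harmony: fubabilikhlath → fubabulukhlath.
Apply epenthesis: fubabulukhlath → fubabulukholath.

fubabulukholath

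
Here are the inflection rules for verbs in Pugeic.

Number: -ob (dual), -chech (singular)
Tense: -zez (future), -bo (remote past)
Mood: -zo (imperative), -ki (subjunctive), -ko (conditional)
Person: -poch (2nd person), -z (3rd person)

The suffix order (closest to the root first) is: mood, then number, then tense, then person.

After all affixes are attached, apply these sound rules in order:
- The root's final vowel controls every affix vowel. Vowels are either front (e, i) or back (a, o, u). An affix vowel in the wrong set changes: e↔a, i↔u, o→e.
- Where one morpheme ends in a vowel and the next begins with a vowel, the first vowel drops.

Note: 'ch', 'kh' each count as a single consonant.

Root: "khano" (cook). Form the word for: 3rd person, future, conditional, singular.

khanokochachzazz

Attach mood conditional -ko → khanoko.
Attach number singular -chech → khanokochech.
Attach tense future -zez → khanokochechzez.
Attach person 3rd person -z → khanokochechzezz.
Apply vowel harmony: khanokochechzezz → khanokochachzazz.
Vowel deletion: no change.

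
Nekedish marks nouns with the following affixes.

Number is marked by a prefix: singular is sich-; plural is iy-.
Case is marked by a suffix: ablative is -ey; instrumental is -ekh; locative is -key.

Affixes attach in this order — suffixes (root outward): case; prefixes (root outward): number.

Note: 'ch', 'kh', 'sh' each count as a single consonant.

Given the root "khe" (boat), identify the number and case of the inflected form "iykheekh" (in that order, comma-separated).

plural, instrumental

Segment: iy-khe-ekh.
number: iy- → plural.
case: -ekh → instrumental.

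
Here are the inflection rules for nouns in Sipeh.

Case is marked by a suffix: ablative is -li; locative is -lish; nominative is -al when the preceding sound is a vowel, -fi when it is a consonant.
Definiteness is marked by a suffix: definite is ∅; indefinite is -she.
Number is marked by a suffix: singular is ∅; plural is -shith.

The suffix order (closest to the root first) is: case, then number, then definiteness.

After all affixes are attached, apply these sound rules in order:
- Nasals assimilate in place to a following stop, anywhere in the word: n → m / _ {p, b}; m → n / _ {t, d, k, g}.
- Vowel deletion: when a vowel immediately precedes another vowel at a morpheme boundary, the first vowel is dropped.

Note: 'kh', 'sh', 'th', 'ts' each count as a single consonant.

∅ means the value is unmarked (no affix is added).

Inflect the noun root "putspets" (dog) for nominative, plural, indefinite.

putspetsfishithshe

Attach case nominative -fi (after consonant 'ts') → putspetsfi.
Attach number plural -shith → putspetsfishith.
Attach definiteness indefinite -she → putspetsfishithshe.
Nasal assimilation: no change.
Vowel deletion: no change.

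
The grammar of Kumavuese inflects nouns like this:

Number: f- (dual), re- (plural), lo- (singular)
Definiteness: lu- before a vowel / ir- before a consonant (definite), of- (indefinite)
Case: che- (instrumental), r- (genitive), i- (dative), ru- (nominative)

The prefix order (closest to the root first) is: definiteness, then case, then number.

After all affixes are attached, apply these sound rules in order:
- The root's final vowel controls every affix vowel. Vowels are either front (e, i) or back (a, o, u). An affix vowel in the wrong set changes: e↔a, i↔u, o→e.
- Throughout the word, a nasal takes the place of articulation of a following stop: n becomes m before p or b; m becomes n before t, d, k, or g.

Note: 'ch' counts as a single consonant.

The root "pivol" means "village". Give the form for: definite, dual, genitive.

Attach definiteness definite ir- (before consonant 'p') → irpivol.
Attach case genitive r- → rirpivol.
Attach number dual f- → frirpivol.
Apply vowel harmony: frirpivol → frurpivol.
Nasal assimilation: no change.

frurpivol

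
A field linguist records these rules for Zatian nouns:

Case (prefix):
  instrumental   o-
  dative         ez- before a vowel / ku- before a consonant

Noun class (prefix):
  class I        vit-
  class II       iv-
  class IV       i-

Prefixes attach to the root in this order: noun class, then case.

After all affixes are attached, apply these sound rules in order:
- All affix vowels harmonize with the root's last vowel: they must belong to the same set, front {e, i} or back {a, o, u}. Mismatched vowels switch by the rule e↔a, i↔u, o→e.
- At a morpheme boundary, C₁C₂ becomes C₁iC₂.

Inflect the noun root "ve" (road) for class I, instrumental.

Attach noun class class I vit- → vitve.
Attach case instrumental o- → ovitve.
Apply vowel harmony: ovitve → evitve.
Apply epenthesis: evitve → evitive.

evitive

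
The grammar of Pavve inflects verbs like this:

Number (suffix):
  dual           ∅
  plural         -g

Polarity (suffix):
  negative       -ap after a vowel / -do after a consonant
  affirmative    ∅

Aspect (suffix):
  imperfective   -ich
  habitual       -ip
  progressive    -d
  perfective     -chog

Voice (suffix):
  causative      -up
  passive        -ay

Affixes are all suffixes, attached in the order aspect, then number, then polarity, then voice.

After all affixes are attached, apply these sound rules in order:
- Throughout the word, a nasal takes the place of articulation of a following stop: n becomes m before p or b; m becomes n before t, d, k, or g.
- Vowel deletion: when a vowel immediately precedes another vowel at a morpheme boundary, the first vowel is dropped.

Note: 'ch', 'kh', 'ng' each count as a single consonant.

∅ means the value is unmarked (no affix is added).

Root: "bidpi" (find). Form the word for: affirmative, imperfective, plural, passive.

Attach aspect imperfective -ich → bidpiich.
Attach number plural -g → bidpiichg.
polarity = affirmative: zero marking, form stays bidpiichg.
Attach voice passive -ay → bidpiichgay.
Nasal assimilation: no change.
Apply vowel deletion: bidpiichgay → bidpichgay.

bidpichgay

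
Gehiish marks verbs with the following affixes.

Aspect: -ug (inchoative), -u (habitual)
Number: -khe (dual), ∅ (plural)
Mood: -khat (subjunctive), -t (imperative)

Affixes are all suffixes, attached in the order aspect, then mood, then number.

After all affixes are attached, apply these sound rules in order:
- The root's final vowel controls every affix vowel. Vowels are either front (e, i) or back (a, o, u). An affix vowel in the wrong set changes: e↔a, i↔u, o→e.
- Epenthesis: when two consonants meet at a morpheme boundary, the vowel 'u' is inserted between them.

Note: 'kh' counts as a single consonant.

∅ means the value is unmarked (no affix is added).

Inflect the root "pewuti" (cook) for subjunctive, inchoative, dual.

pewutiigukhetukhe

Attach aspect inchoative -ug → pewutiug.
Attach mood subjunctive -khat → pewutiugkhat.
Attach number dual -khe → pewutiugkhatkhe.
Apply vowel harmony: pewutiugkhatkhe → pewutiigkhetkhe.
Apply epenthesis: pewutiigkhetkhe → pewutiigukhetukhe.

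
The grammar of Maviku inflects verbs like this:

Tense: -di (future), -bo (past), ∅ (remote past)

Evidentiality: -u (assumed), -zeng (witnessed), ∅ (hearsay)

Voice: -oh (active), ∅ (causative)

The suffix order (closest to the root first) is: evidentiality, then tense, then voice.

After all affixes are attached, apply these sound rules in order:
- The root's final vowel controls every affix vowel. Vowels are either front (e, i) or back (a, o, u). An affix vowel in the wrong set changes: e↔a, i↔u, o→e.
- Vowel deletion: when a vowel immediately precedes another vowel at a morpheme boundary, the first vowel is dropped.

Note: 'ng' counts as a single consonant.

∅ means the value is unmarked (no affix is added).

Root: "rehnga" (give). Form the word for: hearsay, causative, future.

evidentiality = hearsay: zero marking, form stays rehnga.
Attach tense future -di → rehngadi.
voice = causative: zero marking, form stays rehngadi.
Apply vowel harmony: rehngadi → rehngadu.
Vowel deletion: no change.

rehngadu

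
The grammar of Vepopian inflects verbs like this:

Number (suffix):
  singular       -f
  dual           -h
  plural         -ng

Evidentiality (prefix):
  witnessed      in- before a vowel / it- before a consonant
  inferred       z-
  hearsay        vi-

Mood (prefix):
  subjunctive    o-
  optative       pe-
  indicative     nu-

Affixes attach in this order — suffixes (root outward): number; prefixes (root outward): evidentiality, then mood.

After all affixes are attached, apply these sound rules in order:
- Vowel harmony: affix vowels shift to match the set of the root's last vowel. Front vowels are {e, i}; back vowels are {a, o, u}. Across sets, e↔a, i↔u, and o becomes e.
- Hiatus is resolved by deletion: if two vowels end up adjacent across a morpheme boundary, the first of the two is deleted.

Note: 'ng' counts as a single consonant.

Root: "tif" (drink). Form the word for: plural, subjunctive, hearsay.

evitifng

Attach evidentiality hearsay vi- → vitif.
Attach number plural -ng → vitifng.
Attach mood subjunctive o- → ovitifng.
Apply vowel harmony: ovitifng → evitifng.
Vowel deletion: no change.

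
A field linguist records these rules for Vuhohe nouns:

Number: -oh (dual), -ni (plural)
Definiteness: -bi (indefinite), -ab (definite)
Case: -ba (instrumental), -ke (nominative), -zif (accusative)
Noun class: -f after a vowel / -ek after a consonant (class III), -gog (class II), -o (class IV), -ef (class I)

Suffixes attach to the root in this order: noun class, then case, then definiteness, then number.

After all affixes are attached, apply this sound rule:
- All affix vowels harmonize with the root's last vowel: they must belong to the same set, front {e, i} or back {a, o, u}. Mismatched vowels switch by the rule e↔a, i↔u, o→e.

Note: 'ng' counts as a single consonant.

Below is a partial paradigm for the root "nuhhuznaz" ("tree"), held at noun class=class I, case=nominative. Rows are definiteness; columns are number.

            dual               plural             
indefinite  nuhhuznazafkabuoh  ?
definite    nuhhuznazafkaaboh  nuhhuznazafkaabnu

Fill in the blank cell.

nuhhuznazafkabunu

Attach noun class class I -ef → nuhhuznazef.
Attach case nominative -ke → nuhhuznazefke.
Attach definiteness indefinite -bi → nuhhuznazefkebi.
Attach number plural -ni → nuhhuznazefkebini.
Apply vowel harmony: nuhhuznazefkebini → nuhhuznazafkabunu.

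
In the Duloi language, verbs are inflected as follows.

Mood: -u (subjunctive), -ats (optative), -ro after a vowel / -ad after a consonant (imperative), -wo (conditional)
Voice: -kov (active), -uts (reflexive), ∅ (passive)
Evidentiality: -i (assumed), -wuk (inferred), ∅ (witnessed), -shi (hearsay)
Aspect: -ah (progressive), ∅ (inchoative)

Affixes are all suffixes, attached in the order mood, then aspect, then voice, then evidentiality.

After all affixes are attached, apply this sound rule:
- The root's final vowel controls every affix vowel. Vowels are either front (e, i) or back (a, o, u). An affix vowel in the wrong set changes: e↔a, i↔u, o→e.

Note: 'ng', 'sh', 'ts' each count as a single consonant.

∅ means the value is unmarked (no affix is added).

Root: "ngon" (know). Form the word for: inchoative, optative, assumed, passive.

ngonatsu

Attach mood optative -ats → ngonats.
aspect = inchoative: zero marking, form stays ngonats.
voice = passive: zero marking, form stays ngonats.
Attach evidentiality assumed -i → ngonatsi.
Apply vowel harmony: ngonatsi → ngonatsu.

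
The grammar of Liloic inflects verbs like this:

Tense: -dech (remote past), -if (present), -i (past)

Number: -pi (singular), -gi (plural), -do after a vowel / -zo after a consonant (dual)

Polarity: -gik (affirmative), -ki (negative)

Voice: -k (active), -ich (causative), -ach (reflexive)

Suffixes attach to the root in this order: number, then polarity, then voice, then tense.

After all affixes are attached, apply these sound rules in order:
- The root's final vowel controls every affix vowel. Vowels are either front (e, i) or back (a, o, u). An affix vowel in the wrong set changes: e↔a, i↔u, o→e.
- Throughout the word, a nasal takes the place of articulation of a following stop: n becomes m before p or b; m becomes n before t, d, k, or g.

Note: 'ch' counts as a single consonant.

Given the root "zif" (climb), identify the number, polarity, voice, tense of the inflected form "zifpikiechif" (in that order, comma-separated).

singular, negative, reflexive, present

Segment: zif-pi-ki-ach-if.
number: -pi → singular.
polarity: -ki → negative.
voice: -ach → reflexive.
tense: -if → present.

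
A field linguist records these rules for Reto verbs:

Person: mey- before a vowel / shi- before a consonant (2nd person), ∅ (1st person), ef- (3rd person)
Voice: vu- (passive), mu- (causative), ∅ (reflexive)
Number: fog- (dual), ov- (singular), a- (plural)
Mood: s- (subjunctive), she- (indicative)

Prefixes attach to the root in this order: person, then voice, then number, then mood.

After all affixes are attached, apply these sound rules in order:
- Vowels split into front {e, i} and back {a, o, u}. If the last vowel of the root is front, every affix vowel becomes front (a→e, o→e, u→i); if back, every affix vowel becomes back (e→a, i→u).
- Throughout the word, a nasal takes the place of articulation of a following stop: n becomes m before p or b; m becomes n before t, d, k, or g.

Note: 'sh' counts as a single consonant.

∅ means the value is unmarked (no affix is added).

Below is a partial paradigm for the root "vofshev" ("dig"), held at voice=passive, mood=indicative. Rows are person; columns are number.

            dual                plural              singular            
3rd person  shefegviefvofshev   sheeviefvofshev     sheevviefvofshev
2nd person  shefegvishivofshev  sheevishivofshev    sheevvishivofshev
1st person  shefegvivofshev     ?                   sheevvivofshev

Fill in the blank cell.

sheevivofshev

person = 1st person: zero marking, form stays vofshev.
Attach voice passive vu- → vuvofshev.
Attach number plural a- → avuvofshev.
Attach mood indicative she- → sheavuvofshev.
Apply vowel harmony: sheavuvofshev → sheevivofshev.
Nasal assimilation: no change.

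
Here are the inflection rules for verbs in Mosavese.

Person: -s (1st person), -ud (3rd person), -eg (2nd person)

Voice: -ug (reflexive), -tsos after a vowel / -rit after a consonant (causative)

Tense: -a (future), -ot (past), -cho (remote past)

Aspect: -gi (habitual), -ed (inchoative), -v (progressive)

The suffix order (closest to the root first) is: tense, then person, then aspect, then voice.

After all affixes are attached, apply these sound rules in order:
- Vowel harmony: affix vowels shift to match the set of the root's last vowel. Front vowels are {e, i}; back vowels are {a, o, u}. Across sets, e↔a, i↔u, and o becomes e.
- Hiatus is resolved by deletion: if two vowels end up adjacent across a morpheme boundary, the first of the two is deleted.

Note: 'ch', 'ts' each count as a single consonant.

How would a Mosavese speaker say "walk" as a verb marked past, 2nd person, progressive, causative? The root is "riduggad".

riduggadotagvrut

Attach tense past -ot → riduggadot.
Attach person 2nd person -eg → riduggadoteg.
Attach aspect progressive -v → riduggadotegv.
Attach voice causative -rit (after consonant 'v') → riduggadotegvrit.
Apply vowel harmony: riduggadotegvrit → riduggadotagvrut.
Vowel deletion: no change.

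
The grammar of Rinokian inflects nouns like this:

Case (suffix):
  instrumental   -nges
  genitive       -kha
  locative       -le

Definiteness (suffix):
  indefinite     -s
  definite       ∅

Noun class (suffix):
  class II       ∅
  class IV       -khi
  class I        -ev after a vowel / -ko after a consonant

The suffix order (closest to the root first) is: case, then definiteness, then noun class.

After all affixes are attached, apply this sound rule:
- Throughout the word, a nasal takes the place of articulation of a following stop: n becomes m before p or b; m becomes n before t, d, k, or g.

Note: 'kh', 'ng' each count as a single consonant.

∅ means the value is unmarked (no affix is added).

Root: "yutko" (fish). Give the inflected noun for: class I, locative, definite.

Attach case locative -le → yutkole.
definiteness = definite: zero marking, form stays yutkole.
Attach noun class class I -ev (after vowel 'e') → yutkoleev.
Nasal assimilation: no change.

yutkoleev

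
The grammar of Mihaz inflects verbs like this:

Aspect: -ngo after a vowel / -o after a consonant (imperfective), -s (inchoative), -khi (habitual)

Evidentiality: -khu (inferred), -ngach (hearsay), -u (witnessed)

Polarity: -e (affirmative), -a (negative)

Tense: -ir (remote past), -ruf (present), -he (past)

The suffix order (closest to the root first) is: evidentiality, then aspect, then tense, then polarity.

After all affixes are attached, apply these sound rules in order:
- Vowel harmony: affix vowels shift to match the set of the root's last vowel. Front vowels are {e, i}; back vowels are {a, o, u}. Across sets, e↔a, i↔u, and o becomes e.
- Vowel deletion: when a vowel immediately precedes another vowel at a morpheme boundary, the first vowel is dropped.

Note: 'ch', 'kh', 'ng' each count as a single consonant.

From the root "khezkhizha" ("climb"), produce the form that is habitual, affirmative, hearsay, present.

Attach evidentiality hearsay -ngach → khezkhizhangach.
Attach aspect habitual -khi → khezkhizhangachkhi.
Attach tense present -ruf → khezkhizhangachkhiruf.
Attach polarity affirmative -e → khezkhizhangachkhirufe.
Apply vowel harmony: khezkhizhangachkhirufe → khezkhizhangachkhurufa.
Vowel deletion: no change.

khezkhizhangachkhurufa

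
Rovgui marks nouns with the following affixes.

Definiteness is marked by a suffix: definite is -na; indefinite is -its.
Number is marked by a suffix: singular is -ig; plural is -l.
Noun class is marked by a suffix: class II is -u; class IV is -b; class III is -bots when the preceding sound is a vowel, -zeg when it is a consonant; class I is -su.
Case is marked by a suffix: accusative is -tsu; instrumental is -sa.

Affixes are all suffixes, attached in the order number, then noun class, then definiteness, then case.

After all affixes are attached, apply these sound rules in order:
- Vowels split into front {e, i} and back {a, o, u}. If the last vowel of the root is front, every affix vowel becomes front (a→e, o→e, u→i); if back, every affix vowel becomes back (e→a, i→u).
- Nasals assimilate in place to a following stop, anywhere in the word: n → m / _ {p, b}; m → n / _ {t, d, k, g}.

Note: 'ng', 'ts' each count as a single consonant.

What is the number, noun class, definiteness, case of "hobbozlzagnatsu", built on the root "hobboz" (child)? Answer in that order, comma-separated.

Segment: hobboz-l-zeg-na-tsu.
number: -l → plural.
noun class: -bots/zeg → class III.
definiteness: -na → definite.
case: -tsu → accusative.

plural, class III, definite, accusative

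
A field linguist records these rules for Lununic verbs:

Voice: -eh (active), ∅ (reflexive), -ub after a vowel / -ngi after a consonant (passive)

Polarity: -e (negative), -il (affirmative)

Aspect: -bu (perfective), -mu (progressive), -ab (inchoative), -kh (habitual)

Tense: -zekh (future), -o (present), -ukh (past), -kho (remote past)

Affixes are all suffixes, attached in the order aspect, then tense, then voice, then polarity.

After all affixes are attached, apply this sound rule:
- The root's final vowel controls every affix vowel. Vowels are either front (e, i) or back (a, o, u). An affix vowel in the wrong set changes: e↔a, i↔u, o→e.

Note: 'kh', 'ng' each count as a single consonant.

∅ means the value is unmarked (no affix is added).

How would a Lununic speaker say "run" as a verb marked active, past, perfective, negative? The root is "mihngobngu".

mihngobngubuukhaha

Attach aspect perfective -bu → mihngobngubu.
Attach tense past -ukh → mihngobngubuukh.
Attach voice active -eh → mihngobngubuukheh.
Attach polarity negative -e → mihngobngubuukhehe.
Apply vowel harmony: mihngobngubuukhehe → mihngobngubuukhaha.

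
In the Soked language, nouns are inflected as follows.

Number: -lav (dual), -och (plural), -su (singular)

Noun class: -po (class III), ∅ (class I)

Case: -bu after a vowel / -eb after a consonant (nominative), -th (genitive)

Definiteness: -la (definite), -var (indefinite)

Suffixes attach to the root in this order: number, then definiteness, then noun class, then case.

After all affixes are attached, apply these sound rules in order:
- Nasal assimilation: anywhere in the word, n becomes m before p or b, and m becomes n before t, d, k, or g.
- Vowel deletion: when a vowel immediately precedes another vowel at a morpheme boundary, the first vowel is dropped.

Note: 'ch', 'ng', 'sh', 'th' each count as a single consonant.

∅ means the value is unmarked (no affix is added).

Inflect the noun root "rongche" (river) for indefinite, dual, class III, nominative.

Attach number dual -lav → rongchelav.
Attach definiteness indefinite -var → rongchelavvar.
Attach noun class class III -po → rongchelavvarpo.
Attach case nominative -bu (after vowel 'o') → rongchelavvarpobu.
Nasal assimilation: no change.
Vowel deletion: no change.

rongchelavvarpobu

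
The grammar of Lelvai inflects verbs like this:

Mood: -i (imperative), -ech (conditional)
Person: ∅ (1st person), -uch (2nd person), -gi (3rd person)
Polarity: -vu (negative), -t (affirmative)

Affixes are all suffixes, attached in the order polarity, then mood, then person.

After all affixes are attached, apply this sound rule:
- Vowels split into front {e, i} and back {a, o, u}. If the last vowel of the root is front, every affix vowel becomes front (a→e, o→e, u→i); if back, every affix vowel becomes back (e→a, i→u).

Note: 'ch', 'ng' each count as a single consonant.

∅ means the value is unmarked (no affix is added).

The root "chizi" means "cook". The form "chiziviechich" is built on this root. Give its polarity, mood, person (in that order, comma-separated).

Segment: chizi-vu-ech-uch.
polarity: -vu → negative.
mood: -ech → conditional.
person: -uch → 2nd person.

negative, conditional, 2nd person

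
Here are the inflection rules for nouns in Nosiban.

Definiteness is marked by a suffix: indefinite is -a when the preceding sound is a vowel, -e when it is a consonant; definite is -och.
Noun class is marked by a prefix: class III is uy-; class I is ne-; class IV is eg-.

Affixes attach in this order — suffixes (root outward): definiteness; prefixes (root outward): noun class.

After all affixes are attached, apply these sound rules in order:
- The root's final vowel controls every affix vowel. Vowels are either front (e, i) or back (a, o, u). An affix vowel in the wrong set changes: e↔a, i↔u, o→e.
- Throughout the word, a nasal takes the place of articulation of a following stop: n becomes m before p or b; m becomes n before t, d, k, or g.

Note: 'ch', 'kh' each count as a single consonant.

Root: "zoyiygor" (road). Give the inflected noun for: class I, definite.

Attach noun class class I ne- → nezoyiygor.
Attach definiteness definite -och → nezoyiygoroch.
Apply vowel harmony: nezoyiygoroch → nazoyiygoroch.
Nasal assimilation: no change.

nazoyiygoroch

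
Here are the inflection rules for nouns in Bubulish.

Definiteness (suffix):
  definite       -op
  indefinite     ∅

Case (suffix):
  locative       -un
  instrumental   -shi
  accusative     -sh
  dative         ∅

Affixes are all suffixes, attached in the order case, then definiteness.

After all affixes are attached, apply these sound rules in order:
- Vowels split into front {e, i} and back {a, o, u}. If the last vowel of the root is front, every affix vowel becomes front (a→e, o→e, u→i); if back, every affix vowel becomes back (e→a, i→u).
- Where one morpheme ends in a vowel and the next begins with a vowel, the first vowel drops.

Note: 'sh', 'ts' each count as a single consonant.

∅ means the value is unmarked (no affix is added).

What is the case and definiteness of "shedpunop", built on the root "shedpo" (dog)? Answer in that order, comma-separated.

Segment: shedpo-un-op.
case: -un → locative.
definiteness: -op → definite.

locative, definite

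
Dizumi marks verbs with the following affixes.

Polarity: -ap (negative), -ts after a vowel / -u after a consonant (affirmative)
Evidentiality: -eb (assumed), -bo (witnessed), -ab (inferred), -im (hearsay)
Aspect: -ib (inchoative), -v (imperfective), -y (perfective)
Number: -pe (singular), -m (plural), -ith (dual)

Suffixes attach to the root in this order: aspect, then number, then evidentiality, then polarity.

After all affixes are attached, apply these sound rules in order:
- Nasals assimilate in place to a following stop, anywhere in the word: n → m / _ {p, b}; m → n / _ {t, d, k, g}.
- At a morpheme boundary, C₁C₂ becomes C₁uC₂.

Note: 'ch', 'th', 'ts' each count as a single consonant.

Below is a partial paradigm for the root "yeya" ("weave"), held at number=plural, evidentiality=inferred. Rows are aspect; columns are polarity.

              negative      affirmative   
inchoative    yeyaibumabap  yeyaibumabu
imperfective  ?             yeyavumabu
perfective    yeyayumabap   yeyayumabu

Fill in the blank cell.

yeyavumabap

Attach aspect imperfective -v → yeyav.
Attach number plural -m → yeyavm.
Attach evidentiality inferred -ab → yeyavmab.
Attach polarity negative -ap → yeyavmabap.
Nasal assimilation: no change.
Apply epenthesis: yeyavmabap → yeyavumabap.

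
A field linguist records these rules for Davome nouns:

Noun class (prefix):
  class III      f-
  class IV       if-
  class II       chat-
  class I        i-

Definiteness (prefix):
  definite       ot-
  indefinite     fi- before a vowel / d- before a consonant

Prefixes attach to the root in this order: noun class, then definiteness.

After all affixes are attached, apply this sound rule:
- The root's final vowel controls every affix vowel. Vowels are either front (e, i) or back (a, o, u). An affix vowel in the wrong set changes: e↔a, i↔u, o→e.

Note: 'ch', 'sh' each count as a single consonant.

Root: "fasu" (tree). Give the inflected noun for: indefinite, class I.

fuufasu

Attach noun class class I i- → ifasu.
Attach definiteness indefinite fi- (before vowel 'i') → fiifasu.
Apply vowel harmony: fiifasu → fuufasu.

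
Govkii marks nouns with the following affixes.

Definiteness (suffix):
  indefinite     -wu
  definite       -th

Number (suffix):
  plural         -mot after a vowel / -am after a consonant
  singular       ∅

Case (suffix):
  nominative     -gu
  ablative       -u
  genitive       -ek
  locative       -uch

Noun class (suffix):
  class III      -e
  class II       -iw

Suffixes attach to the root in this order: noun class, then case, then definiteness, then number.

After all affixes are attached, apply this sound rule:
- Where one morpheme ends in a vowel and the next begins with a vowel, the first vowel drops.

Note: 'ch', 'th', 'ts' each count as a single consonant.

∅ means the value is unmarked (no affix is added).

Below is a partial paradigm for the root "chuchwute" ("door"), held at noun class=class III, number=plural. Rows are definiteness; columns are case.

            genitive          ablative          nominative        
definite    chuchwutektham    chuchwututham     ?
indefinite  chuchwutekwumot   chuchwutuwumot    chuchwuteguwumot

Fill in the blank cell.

Attach noun class class III -e → chuchwutee.
Attach case nominative -gu → chuchwuteegu.
Attach definiteness definite -th → chuchwuteeguth.
Attach number plural -am (after consonant 'th') → chuchwuteegutham.
Apply vowel deletion: chuchwuteegutham → chuchwutegutham.

chuchwutegutham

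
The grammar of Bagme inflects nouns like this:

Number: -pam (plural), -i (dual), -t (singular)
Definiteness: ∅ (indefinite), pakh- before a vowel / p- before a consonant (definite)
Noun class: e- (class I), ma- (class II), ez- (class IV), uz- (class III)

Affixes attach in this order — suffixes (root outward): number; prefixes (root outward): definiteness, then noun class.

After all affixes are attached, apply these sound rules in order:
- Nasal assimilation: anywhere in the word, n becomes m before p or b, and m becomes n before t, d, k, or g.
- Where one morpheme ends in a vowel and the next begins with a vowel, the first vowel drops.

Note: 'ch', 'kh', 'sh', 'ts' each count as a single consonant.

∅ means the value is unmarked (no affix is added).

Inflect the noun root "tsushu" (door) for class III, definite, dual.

uzptsushi

Attach definiteness definite p- (before consonant 'ts') → ptsushu.
Attach number dual -i → ptsushui.
Attach noun class class III uz- → uzptsushui.
Nasal assimilation: no change.
Apply vowel deletion: uzptsushui → uzptsushi.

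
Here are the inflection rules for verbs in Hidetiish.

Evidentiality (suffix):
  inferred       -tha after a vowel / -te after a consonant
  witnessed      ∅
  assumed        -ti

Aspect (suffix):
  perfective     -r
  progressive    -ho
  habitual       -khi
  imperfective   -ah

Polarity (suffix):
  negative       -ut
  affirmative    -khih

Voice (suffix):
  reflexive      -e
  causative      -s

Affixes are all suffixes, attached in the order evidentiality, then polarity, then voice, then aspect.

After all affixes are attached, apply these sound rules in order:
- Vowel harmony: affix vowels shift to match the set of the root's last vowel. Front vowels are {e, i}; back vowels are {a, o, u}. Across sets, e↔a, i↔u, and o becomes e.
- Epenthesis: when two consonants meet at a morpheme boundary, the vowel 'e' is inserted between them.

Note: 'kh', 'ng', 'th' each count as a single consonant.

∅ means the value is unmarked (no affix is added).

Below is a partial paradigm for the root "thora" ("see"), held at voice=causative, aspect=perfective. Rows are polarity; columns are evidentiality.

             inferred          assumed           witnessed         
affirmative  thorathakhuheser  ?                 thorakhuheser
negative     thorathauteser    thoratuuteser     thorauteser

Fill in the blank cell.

Attach evidentiality assumed -ti → thorati.
Attach polarity affirmative -khih → thoratikhih.
Attach voice causative -s → thoratikhihs.
Attach aspect perfective -r → thoratikhihsr.
Apply vowel harmony: thoratikhihsr → thoratukhuhsr.
Apply epenthesis: thoratukhuhsr → thoratukhuheser.

thoratukhuheser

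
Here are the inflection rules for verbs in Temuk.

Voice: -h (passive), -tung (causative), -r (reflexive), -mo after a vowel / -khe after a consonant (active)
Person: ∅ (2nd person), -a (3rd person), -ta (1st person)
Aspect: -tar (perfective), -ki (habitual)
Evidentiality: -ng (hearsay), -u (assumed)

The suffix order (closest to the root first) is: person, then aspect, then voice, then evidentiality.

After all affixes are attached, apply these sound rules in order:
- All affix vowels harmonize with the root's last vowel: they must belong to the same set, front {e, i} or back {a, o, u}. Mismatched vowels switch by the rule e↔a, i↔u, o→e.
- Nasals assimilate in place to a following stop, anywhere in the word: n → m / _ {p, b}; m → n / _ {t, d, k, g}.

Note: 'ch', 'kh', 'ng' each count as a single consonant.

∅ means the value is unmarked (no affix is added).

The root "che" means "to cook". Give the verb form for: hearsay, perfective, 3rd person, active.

cheeterkheng

Attach person 3rd person -a → chea.
Attach aspect perfective -tar → cheatar.
Attach voice active -khe (after consonant 'r') → cheatarkhe.
Attach evidentiality hearsay -ng → cheatarkheng.
Apply vowel harmony: cheatarkheng → cheeterkheng.
Nasal assimilation: no change.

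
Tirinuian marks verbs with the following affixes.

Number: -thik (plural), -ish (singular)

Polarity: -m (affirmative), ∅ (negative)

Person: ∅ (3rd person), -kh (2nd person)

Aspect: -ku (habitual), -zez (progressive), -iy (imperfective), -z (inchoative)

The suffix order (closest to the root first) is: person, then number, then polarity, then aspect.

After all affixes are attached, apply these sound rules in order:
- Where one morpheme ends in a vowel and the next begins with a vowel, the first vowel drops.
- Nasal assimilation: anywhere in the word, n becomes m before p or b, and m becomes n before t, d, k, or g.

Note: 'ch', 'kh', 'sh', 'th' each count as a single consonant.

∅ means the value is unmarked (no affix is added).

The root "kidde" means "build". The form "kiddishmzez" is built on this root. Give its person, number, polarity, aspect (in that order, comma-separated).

Segment: kidde-ish-m-zez.
person: ∅ → 3rd person.
number: -ish → singular.
polarity: -m → affirmative.
aspect: -zez → progressive.

3rd person, singular, affirmative, progressive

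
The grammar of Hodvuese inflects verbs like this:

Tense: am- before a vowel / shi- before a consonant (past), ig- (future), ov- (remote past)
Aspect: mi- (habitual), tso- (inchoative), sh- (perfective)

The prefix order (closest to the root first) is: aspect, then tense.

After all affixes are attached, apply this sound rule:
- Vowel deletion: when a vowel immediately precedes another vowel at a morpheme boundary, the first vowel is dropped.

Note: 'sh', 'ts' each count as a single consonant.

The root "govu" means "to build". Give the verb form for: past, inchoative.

Attach aspect inchoative tso- → tsogovu.
Attach tense past shi- (before consonant 'ts') → shitsogovu.
Vowel deletion: no change.

shitsogovu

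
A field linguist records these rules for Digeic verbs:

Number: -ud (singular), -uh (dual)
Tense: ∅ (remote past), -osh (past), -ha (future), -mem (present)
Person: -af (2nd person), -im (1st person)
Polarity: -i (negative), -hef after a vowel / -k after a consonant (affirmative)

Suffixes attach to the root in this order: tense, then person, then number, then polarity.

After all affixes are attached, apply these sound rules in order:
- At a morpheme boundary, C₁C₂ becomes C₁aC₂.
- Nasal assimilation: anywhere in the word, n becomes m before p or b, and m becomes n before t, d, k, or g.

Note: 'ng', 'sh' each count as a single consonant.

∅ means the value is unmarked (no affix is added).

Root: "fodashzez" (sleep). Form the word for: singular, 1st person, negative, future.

Attach tense future -ha → fodashzezha.
Attach person 1st person -im → fodashzezhaim.
Attach number singular -ud → fodashzezhaimud.
Attach polarity negative -i → fodashzezhaimudi.
Apply epenthesis: fodashzezhaimudi → fodashzezahaimudi.
Nasal assimilation: no change.

fodashzezahaimudi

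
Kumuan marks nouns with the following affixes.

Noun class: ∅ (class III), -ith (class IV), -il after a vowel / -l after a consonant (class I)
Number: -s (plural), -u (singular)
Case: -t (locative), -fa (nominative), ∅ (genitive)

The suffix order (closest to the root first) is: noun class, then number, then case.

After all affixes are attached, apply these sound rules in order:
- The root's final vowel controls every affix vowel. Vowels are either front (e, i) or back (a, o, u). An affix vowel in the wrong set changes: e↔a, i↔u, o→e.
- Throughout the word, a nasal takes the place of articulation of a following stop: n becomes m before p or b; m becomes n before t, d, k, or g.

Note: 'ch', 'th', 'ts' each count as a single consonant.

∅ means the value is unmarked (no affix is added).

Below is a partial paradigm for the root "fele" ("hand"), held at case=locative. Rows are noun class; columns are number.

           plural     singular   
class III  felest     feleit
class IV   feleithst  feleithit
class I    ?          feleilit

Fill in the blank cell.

feleilst

Attach noun class class I -il (after vowel 'e') → feleil.
Attach number plural -s → feleils.
Attach case locative -t → feleilst.
Vowel harmony: no change.
Nasal assimilation: no change.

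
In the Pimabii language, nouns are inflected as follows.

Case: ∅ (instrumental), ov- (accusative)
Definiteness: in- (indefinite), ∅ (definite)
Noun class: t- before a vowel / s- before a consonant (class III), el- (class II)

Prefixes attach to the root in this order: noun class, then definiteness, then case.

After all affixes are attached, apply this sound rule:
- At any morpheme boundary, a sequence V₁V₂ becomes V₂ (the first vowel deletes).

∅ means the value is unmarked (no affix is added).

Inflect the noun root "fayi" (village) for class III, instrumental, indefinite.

insfayi

Attach noun class class III s- (before consonant 'f') → sfayi.
Attach definiteness indefinite in- → insfayi.
case = instrumental: zero marking, form stays insfayi.
Vowel deletion: no change.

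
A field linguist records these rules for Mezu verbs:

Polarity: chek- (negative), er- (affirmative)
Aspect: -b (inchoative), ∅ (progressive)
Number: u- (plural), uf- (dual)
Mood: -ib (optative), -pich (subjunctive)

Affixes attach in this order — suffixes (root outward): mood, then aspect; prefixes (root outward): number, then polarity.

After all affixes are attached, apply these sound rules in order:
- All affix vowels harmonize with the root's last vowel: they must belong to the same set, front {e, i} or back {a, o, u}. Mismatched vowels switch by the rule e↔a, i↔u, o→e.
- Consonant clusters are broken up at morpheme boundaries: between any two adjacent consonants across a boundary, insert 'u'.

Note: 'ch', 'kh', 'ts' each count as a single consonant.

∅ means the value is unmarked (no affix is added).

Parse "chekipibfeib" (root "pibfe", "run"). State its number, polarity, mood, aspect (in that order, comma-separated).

Segment: chek-u-pibfe-ib.
number: u- → plural.
polarity: chek- → negative.
mood: -ib → optative.
aspect: ∅ → progressive.

plural, negative, optative, progressive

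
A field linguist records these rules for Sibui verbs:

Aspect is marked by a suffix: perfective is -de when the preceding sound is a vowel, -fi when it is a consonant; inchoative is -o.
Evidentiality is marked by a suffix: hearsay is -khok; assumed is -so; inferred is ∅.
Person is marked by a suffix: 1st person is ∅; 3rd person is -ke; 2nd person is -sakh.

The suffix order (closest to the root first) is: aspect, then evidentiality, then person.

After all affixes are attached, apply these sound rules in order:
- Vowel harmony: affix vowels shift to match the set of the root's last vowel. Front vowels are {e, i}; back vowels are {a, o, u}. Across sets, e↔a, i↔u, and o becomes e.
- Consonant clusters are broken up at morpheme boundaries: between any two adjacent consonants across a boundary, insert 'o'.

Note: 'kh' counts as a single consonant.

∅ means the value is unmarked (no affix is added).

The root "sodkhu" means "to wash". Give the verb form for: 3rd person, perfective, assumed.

Attach aspect perfective -de (after vowel 'u') → sodkhude.
Attach evidentiality assumed -so → sodkhudeso.
Attach person 3rd person -ke → sodkhudesoke.
Apply vowel harmony: sodkhudesoke → sodkhudasoka.
Epenthesis: no change.

sodkhudasoka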